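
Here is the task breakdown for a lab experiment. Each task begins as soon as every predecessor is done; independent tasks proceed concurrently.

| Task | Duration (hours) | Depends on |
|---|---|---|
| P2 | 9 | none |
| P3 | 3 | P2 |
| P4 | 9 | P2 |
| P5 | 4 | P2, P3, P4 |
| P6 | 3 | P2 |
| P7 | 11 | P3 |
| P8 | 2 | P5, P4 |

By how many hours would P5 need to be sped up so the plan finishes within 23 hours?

1

Current finish: 24 hours; target: 23.
P5 is on every critical path, so each hour cut from P5 cuts the finish by one (this holds down to a finish of 23).
Need 24 − 23 = 1 hour off P5 → P5 becomes 3 hours, finish becomes 23.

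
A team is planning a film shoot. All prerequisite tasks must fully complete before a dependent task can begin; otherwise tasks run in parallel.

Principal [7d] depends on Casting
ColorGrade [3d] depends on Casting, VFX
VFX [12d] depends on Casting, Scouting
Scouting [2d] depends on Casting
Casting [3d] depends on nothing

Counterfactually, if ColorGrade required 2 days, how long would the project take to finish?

19

Actual critical path: Casting→Scouting→VFX→ColorGrade = 3+2+12+3 = 20 ⇒ 20 days.
ColorGrade lies on that path, so at 2 days the path becomes 19 days.
The critical path is still Casting→Scouting→VFX→ColorGrade; finish is now 19 days.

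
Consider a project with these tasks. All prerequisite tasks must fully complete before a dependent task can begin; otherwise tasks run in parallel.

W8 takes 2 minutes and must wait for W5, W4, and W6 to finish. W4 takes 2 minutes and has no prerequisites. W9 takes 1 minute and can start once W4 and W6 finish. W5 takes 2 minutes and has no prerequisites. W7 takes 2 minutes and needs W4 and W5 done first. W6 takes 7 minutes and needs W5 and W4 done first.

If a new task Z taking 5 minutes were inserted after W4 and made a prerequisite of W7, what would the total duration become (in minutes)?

Originally the plan takes 11 minutes.
With Z inserted, W7 now waits for max(W4, W5, Z).
New critical path: W4→W6→W8 = 2+7+2 = 11 ⇒ 11 minutes.

11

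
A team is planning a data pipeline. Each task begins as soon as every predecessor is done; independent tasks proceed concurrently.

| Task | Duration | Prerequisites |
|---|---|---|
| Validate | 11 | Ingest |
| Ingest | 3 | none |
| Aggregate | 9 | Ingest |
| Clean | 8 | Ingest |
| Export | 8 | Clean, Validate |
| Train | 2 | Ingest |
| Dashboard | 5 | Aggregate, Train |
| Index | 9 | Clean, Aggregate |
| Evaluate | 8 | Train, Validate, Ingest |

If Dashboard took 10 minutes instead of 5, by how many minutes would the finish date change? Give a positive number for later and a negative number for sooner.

0

The binding path is Ingest→Validate→Evaluate = 3+11+8 = 22; finish at 22 minutes.
Dashboard is off the critical path — its longest chain is 17 minutes, giving 5 of slack.
That remains the longest chain; total 22 minutes.
Change in finish: 22 − 22 = +0 minutes.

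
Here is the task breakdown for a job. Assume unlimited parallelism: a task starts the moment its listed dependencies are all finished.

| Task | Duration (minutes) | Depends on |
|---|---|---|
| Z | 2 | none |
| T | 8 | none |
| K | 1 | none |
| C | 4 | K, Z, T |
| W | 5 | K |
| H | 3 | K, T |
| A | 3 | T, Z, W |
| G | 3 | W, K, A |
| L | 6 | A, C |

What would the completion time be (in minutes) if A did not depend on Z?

With the dependency in place, T→C→L = 8+4+6 = 18 sets the finish at 18 minutes.
Dropping Z→A doesn't change A's earliest start (8); another predecessor still binds.
After: T→C→L = 8+4+6 = 18 → 18 minutes.

18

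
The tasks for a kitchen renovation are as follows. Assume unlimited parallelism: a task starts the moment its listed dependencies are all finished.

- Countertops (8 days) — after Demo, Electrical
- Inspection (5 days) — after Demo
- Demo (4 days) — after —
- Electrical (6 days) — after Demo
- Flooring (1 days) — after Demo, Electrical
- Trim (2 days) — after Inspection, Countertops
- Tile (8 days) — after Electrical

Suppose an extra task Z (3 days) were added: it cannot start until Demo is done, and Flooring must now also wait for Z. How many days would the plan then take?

Originally the plan takes 20 days.
With Z inserted, Flooring now waits for max(Demo, Electrical, Z).
New critical path: Demo→Electrical→Countertops→Trim = 4+6+8+2 = 20 ⇒ 20 days.

20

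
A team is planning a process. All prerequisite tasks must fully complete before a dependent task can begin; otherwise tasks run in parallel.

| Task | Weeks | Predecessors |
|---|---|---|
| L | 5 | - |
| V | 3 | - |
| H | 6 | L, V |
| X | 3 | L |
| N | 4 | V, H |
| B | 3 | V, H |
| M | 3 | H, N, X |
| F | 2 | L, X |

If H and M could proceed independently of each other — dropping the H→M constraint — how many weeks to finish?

18

Before: longest chain L→H→N→M = 5+6+4+3 = 18, finish 18.
Dropping H→M doesn't change M's earliest start (15); another predecessor still binds.
The longest chain is now L→H→N→M = 5+6+4+3 = 18, so the project takes 18 weeks.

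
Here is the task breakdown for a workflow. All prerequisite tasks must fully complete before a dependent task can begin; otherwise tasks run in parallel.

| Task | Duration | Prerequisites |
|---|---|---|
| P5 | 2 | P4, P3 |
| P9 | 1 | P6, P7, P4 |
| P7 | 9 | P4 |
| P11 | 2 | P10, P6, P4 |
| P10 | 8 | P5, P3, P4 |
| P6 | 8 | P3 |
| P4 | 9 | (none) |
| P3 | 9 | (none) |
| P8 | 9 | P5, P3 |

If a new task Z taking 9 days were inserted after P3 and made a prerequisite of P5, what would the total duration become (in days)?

Originally the schedule takes 21 days.
With Z inserted, P5 now waits for max(P4, P3, Z).
New critical path: P3→Z→P5→P10→P11 = 9+9+2+8+2 = 30 ⇒ 30 days.

30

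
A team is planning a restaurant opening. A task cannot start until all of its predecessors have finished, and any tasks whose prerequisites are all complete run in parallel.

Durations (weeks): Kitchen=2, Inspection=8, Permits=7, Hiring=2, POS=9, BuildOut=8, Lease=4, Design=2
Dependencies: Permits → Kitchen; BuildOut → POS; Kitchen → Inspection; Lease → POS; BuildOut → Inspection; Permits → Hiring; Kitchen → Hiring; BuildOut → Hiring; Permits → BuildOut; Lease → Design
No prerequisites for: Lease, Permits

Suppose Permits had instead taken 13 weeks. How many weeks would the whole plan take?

The binding path is Permits→BuildOut→POS = 7+8+9 = 24; finish at 24 weeks.
Since Permits is critical, the +6 change carries straight to that chain (now 30 weeks).
That remains the longest chain; total 30 weeks.

30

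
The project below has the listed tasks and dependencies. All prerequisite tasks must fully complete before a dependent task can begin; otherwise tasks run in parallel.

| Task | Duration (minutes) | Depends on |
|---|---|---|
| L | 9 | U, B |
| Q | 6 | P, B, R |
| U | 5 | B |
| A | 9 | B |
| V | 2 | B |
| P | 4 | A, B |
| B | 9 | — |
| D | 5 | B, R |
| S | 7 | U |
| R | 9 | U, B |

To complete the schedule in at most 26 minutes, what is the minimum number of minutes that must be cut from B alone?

Current finish: 29 minutes; target: 26.
B is on every critical path, so each minute cut from B cuts the finish by one (this holds down to a finish of 21).
Need 29 − 26 = 3 minutes off B → B becomes 6 minutes, finish becomes 26.

3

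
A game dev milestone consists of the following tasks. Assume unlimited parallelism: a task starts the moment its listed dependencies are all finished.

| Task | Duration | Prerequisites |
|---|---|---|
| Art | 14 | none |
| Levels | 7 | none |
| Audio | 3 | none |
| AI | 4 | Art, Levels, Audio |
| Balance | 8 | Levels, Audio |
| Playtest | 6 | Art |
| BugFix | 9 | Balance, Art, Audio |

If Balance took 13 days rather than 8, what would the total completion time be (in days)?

Actual critical path: Levels→Balance→BugFix = 7+8+9 = 24 ⇒ 24 days.
Since Balance is critical, the +5 change carries straight to that chain (now 29 days).
That remains the longest chain; total 29 days.

29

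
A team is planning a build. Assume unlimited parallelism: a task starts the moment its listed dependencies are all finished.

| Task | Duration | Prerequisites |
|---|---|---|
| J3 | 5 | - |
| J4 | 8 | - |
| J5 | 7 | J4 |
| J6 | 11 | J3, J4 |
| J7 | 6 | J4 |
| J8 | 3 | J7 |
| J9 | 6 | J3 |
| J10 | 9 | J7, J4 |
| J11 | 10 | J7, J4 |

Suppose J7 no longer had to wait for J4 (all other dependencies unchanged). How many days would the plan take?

Before: longest chain J4→J7→J11 = 8+6+10 = 24, finish 24.
Without J4→J7, J7's earliest start moves from 8 to 0.
The longest chain is now J4→J6 = 8+11 = 19, so the plan takes 19 days.

19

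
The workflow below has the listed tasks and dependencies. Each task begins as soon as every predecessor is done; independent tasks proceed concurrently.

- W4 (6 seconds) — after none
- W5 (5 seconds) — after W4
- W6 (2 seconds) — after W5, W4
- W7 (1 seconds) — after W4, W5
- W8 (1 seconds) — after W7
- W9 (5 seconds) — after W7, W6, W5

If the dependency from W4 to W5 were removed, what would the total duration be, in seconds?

With the dependency in place, W4→W5→W6→W9 = 6+5+2+5 = 18 sets the finish at 18 seconds.
Without W4→W5, W5's earliest start moves from 6 to 0.
New critical path: W4→W6→W9 = 6+2+5 = 13 ⇒ 13 seconds.

13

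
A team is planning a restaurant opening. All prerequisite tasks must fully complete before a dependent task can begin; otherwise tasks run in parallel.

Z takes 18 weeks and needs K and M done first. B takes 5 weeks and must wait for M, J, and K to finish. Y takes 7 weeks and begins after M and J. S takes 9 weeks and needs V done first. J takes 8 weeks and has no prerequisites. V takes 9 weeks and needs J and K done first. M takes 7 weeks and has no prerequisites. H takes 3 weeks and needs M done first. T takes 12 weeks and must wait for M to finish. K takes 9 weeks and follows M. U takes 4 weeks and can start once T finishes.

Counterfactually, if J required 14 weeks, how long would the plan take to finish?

Critical path before the change: M→K→Z = 7+9+18 = 34 giving 34 weeks.
J is off the critical path — its longest chain is 26 weeks, giving 8 of slack.
The critical path is still M→K→Z; finish is now 34 weeks.

34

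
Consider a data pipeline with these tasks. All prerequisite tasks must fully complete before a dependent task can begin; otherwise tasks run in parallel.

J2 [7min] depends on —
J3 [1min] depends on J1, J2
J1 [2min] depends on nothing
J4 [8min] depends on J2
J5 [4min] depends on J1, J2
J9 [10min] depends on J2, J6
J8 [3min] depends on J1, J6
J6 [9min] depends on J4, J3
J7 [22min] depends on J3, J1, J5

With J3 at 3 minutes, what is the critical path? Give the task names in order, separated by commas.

J2, J4, J6, J9

As given, the longest chain is J2→J4→J6→J9 = 7+8+9+10 = 34, so the finish is 34 minutes.
The longest path through J3 is only 30 minutes, so J3 has float 4.
No other chain overtakes it, so the finish is 34 minutes.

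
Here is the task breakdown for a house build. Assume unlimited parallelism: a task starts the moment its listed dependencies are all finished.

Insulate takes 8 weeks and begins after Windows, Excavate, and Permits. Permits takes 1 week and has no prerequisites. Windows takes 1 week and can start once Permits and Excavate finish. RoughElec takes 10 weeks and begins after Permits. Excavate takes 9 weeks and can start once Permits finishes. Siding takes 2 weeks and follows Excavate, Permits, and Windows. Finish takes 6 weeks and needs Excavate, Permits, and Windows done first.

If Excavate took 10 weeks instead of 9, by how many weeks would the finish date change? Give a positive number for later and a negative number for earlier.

Baseline: Permits→Excavate→Windows→Insulate = 1+9+1+8 = 19 → 19 weeks.
Excavate lies on that path, so at 10 weeks the path becomes 20 weeks.
The critical path is still Permits→Excavate→Windows→Insulate; finish is now 20 weeks.
Change in finish: 20 − 19 = +1 weeks.

1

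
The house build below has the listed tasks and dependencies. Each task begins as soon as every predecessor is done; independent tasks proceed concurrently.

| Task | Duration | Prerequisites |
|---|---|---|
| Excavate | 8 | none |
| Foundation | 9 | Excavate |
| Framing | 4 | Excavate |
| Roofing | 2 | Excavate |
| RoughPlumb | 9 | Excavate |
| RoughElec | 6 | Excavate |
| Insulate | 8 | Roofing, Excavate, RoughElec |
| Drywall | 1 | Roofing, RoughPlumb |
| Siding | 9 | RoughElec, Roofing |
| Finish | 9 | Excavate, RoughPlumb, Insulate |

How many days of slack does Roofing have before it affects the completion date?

4

Critical path: Excavate→RoughElec→Insulate→Finish = 8+6+8+9 = 31, so the finish is 31 days.
Roofing finishes as early as 10 and must finish by 14.
Float = 31 − 27 = 4.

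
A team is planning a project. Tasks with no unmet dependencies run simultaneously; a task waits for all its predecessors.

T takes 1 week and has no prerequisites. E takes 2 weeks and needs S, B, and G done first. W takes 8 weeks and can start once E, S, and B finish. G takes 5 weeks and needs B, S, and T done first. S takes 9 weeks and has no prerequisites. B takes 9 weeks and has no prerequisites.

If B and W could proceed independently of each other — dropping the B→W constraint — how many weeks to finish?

Before: longest chain S→G→E→W = 9+5+2+8 = 24, finish 24.
Dropping B→W doesn't change W's earliest start (16); another predecessor still binds.
The longest chain is now S→G→E→W = 9+5+2+8 = 24, so the project takes 24 weeks.

24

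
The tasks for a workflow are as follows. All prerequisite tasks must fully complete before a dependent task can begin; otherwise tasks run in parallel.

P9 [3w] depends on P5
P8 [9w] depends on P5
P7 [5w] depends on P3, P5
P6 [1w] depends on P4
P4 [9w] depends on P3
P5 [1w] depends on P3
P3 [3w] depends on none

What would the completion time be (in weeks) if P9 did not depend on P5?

13

Original critical path: P3→P4→P6 = 3+9+1 = 13 ⇒ 13 weeks.
Without P5→P9, P9's earliest start moves from 4 to 0.
After: P3→P4→P6 = 3+9+1 = 13 → 13 weeks.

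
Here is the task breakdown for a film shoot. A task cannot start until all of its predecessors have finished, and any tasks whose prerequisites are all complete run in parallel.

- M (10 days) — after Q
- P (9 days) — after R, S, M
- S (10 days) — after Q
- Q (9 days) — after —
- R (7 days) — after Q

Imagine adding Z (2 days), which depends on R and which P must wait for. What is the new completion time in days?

Originally the project takes 28 days.
With Z inserted, P now waits for max(R, S, M, Z).
New critical path: Q→M→P = 9+10+9 = 28 ⇒ 28 days.

28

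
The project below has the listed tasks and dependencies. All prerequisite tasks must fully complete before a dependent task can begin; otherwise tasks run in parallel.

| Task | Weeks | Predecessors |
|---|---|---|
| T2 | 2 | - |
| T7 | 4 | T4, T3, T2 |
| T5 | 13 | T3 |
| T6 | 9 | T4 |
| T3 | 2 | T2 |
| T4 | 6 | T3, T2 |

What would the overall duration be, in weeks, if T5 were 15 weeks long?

19

As given, the longest chain is T2→T3→T4→T6 = 2+2+6+9 = 19, so the finish is 19 weeks.
T5 has 2 weeks of float (longest path through it is 17).
The critical path is still T2→T3→T4→T6; finish is now 19 weeks.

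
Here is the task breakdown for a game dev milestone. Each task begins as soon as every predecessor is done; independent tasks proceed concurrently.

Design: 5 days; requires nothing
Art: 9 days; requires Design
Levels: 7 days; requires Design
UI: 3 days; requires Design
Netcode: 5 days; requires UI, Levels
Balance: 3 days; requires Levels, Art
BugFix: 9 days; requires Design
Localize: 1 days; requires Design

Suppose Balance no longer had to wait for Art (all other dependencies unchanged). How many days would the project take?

Before: longest chain Design→Art→Balance = 5+9+3 = 17, finish 17.
Without Art→Balance, Balance's earliest start moves from 14 to 12.
After: Design→Levels→Netcode = 5+7+5 = 17 → 17 days.

17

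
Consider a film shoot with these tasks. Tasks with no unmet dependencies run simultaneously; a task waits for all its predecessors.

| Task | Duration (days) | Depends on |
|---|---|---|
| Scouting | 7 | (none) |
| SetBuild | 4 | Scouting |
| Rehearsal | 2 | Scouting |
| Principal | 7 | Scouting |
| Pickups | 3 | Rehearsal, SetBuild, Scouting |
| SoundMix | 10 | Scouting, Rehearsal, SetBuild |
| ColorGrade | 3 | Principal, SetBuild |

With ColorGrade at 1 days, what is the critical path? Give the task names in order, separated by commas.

Scouting, SetBuild, SoundMix

Actual critical path: Scouting→SetBuild→SoundMix = 7+4+10 = 21 ⇒ 21 days.
ColorGrade has 4 days of float (longest path through it is 17).
The critical path is still Scouting→SetBuild→SoundMix; finish is now 21 days.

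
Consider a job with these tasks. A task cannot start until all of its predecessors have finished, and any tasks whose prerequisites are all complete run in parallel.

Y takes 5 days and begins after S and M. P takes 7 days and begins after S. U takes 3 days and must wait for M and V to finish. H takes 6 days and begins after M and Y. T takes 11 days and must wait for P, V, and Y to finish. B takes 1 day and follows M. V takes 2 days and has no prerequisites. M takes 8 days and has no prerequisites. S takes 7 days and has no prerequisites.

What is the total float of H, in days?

6

S→P→T = 7+7+11 = 25 sets the makespan at 25 days.
Longest path through H: 19 days (earliest finish 19, latest finish 25).
So H can slip 25 − 19 = 6 days.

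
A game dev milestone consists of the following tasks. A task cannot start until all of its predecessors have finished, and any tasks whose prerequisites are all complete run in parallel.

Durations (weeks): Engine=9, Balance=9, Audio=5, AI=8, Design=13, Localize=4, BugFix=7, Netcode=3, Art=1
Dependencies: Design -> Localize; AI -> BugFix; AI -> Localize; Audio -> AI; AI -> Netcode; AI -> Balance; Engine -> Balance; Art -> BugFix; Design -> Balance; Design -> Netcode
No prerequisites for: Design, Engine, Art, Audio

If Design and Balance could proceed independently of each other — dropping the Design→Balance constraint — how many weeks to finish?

With the dependency in place, Design→Balance = 13+9 = 22 sets the finish at 22 weeks.
Dropping Design→Balance doesn't change Balance's earliest start (13); another predecessor still binds.
The longest chain is now Audio→AI→Balance = 5+8+9 = 22, so the plan takes 22 weeks.

22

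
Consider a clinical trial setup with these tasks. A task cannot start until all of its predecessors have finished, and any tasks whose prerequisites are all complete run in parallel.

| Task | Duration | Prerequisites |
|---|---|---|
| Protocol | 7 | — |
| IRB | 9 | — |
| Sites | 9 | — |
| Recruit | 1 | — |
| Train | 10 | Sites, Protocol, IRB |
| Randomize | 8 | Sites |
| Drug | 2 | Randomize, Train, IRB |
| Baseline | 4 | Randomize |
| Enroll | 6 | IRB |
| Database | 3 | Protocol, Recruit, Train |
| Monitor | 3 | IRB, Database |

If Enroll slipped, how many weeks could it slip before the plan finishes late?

Critical path: IRB→Train→Database→Monitor = 9+10+3+3 = 25, so the finish is 25 weeks.
Longest path through Enroll: 15 weeks (earliest finish 15, latest finish 25).
Float = 25 − 15 = 10.

10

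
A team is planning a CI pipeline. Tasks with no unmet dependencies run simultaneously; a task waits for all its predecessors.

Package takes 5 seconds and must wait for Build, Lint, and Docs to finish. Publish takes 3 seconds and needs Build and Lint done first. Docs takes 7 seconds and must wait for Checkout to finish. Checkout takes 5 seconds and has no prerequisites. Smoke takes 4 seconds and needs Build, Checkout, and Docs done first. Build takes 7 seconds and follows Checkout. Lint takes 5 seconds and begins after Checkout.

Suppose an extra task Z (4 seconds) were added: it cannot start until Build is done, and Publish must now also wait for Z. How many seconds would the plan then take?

19

Originally the plan takes 17 seconds.
With Z inserted, Publish now waits for max(Build, Lint, Z).
New critical path: Checkout→Build→Z→Publish = 5+7+4+3 = 19 ⇒ 19 seconds.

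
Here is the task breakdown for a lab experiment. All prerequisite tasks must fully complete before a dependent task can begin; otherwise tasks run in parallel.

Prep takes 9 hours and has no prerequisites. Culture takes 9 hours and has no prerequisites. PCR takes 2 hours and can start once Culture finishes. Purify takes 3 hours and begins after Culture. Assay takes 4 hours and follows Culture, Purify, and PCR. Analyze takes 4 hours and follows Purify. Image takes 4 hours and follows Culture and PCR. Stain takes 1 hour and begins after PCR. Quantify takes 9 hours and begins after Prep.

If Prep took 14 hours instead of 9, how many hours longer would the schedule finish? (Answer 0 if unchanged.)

Baseline: Prep→Quantify = 9+9 = 18 → 18 hours.
Prep lies on that path, so at 14 hours the path becomes 23 hours.
The critical path is still Prep→Quantify; finish is now 23 hours.
Change in finish: 23 − 18 = +5 hours.

5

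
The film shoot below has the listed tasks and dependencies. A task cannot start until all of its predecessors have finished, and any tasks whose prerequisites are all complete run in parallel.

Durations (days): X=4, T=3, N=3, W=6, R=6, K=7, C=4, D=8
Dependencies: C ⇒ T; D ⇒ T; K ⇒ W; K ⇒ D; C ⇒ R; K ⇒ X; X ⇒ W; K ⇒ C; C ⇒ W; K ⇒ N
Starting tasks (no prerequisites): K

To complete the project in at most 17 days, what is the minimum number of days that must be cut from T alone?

1

Current finish: 18 days; target: 17.
T is on every critical path, so each day cut from T cuts the finish by one (this holds down to a finish of 17).
Need 18 − 17 = 1 day off T → T becomes 2 days, finish becomes 17.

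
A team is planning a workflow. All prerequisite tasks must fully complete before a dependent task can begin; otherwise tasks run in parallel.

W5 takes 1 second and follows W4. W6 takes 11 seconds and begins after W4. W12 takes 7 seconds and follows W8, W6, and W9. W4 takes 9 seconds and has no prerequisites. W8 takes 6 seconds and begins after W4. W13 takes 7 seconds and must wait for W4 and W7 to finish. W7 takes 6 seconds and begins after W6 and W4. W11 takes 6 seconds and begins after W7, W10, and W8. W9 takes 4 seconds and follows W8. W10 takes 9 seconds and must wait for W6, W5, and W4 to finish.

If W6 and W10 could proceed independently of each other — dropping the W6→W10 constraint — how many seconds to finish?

33

Original critical path: W4→W6→W10→W11 = 9+11+9+6 = 35 ⇒ 35 seconds.
Without W6→W10, W10's earliest start moves from 20 to 10.
The longest chain is now W4→W6→W7→W13 = 9+11+6+7 = 33, so the job takes 33 seconds.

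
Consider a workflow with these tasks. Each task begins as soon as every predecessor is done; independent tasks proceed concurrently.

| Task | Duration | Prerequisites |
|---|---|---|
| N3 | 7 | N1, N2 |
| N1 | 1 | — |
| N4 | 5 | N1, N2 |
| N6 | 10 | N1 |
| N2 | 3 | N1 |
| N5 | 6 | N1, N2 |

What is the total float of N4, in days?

Critical path: N1→N2→N3 = 1+3+7 = 11, so the finish is 11 days.
The longest chain containing N4 totals 9 days.
Float = 11 − 9 = 2.

2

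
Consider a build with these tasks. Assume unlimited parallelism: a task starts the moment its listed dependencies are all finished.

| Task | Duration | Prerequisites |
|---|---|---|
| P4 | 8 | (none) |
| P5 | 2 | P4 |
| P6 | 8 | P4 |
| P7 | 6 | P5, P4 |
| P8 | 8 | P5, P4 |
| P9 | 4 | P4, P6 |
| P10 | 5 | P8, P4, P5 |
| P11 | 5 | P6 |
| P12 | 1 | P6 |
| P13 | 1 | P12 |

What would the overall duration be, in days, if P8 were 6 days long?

21

The binding path is P4→P5→P8→P10 = 8+2+8+5 = 23; finish at 23 days.
Since P8 is critical, the -2 change carries straight to that chain (now 21 days).
That remains the longest chain; total 21 days.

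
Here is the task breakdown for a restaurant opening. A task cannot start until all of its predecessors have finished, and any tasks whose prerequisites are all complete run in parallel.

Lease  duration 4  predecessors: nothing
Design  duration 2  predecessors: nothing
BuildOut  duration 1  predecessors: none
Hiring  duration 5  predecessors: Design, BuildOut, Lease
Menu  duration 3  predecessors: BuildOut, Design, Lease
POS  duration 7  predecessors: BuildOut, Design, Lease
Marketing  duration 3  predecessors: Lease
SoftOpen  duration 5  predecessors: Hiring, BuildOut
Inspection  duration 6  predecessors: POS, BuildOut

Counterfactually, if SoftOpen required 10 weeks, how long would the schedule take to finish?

19

The binding path is Lease→POS→Inspection = 4+7+6 = 17; finish at 17 weeks.
The longest path through SoftOpen is only 14 weeks, so SoftOpen has float 3.
New critical path: Lease→Hiring→SoftOpen = 4+5+10 = 19 ⇒ 19 weeks.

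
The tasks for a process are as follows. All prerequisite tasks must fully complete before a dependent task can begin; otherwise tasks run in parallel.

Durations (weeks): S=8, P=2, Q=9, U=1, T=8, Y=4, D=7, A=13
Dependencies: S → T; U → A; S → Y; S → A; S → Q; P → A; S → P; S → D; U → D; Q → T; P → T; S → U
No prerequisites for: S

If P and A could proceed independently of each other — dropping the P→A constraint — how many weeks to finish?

With the dependency in place, S→Q→T = 8+9+8 = 25 sets the finish at 25 weeks.
Without P→A, A's earliest start moves from 10 to 9.
New critical path: S→Q→T = 8+9+8 = 25 ⇒ 25 weeks.

25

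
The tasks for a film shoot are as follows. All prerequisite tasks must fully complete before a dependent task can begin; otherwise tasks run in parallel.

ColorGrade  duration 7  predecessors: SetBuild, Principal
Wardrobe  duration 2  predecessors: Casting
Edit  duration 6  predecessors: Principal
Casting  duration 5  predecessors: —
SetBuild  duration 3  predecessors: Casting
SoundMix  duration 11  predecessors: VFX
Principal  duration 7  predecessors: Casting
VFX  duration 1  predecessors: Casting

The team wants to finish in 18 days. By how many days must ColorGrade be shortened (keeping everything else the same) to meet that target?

Current finish: 19 days; target: 18.
ColorGrade is on every critical path, so each day cut from ColorGrade cuts the finish by one (this holds down to a finish of 18).
Need 19 − 18 = 1 day off ColorGrade → ColorGrade becomes 6 days, finish becomes 18.

1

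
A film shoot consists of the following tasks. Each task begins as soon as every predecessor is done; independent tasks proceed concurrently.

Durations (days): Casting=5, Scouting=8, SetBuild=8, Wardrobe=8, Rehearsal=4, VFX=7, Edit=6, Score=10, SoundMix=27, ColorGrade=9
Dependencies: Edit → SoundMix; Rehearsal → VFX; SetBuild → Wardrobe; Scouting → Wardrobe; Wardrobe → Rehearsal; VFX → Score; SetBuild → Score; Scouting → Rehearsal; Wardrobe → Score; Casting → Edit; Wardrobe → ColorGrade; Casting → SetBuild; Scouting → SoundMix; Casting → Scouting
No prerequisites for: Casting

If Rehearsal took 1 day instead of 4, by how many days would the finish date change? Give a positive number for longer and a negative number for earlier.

-2

Actual critical path: Casting→Scouting→Wardrobe→Rehearsal→VFX→Score = 5+8+8+4+7+10 = 42 ⇒ 42 days.
Rehearsal lies on that path, so at 1 day the path becomes 39 days.
Now Casting→Scouting→SoundMix = 5+8+27 = 40 is longest, so the finish becomes 40 days.
Change in finish: 40 − 42 = -2 days.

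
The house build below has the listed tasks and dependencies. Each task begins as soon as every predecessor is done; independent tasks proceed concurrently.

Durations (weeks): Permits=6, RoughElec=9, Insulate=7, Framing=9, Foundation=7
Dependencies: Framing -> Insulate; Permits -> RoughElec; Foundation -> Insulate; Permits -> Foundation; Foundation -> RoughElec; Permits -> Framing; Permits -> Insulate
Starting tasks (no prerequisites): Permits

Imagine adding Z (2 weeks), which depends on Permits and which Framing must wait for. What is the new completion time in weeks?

Originally the project takes 22 weeks.
With Z inserted, Framing now waits for max(Permits, Z).
New critical path: Permits→Z→Framing→Insulate = 6+2+9+7 = 24 ⇒ 24 weeks.

24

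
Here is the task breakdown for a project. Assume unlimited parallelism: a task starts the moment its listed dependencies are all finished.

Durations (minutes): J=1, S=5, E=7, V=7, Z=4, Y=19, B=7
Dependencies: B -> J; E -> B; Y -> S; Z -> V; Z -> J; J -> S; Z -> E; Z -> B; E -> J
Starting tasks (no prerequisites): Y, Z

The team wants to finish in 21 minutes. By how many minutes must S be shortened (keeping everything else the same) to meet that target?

3

Current finish: 24 minutes; target: 21.
S is on every critical path, so each minute cut from S cuts the finish by one (this holds down to a finish of 20).
Need 24 − 21 = 3 minutes off S → S becomes 2 minutes, finish becomes 21.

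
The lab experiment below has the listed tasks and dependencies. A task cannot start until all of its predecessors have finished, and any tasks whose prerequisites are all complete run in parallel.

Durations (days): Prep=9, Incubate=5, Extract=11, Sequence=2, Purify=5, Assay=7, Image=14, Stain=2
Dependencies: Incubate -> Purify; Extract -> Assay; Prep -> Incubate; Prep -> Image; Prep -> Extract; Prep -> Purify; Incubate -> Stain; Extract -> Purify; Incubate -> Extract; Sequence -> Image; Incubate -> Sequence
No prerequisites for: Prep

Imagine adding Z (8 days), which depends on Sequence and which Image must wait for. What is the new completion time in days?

Originally the project takes 32 days.
With Z inserted, Image now waits for max(Prep, Sequence, Z).
New critical path: Prep→Incubate→Sequence→Z→Image = 9+5+2+8+14 = 38 ⇒ 38 days.

38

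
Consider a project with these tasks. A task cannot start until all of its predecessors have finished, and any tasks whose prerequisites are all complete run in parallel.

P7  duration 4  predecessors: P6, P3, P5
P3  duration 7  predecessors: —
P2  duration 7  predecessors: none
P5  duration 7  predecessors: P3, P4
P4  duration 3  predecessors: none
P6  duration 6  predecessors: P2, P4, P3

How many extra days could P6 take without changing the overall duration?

Critical path: P3→P5→P7 = 7+7+4 = 18, so the finish is 18 days.
Longest path through P6: 17 days (earliest finish 13, latest finish 14).
Float = 18 − 17 = 1.

1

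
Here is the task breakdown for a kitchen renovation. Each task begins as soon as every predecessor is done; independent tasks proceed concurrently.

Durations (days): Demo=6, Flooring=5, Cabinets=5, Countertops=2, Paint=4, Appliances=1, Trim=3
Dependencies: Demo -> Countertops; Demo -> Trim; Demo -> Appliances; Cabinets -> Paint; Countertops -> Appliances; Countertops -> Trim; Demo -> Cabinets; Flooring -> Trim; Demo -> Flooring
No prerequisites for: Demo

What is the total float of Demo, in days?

The longest chain is Demo→Cabinets→Paint = 6+5+4 = 15; overall finish 15 days.
Demo finishes as early as 6 and must finish by 6.
Float = 15 − 15 = 0.

0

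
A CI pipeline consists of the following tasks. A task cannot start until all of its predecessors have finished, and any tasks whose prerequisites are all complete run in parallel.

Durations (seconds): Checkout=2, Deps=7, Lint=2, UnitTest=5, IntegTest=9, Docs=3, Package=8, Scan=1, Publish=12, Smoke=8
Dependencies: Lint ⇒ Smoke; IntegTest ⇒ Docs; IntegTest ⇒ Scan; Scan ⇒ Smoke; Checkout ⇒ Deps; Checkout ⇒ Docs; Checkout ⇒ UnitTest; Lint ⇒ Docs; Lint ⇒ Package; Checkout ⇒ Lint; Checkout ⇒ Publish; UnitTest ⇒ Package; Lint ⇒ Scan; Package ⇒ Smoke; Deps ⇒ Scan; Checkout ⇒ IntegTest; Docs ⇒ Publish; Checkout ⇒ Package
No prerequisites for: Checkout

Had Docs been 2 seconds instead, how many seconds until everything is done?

25

The binding path is Checkout→IntegTest→Docs→Publish = 2+9+3+12 = 26; finish at 26 seconds.
Since Docs is critical, the -1 change carries straight to that chain (now 25 seconds).
The critical path is still Checkout→IntegTest→Docs→Publish; finish is now 25 seconds.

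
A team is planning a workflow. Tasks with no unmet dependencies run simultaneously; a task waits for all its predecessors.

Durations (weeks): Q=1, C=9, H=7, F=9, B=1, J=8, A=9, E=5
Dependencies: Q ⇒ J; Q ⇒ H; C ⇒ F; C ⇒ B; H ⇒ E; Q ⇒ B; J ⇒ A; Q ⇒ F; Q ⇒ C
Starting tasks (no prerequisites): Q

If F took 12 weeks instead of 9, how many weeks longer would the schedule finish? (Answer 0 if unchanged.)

3

The binding path is Q→C→F = 1+9+9 = 19; finish at 19 weeks.
F is on the critical path; changing it to 12 makes that path 22 weeks.
No other chain overtakes it, so the finish is 22 weeks.
Change in finish: 22 − 19 = +3 weeks.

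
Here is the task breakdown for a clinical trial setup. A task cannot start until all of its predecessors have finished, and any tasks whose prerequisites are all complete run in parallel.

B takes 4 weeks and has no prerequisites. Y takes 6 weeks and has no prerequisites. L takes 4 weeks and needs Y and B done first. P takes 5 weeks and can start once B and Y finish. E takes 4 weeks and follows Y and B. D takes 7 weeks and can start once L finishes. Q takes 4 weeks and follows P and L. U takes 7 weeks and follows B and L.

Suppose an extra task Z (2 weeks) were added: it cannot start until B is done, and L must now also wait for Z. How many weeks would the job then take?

Originally the job takes 17 weeks.
With Z inserted, L now waits for max(Y, B, Z).
New critical path: B→Z→L→D = 4+2+4+7 = 17 ⇒ 17 weeks.

17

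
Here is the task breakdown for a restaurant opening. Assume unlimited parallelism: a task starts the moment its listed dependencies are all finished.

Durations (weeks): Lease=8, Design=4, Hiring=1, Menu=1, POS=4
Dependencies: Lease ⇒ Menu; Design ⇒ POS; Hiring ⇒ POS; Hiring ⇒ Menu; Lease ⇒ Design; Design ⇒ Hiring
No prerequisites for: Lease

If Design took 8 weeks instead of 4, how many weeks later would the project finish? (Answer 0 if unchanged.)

4

Actual critical path: Lease→Design→Hiring→POS = 8+4+1+4 = 17 ⇒ 17 weeks.
Design is on the critical path; changing it to 8 makes that path 21 weeks.
That remains the longest chain; total 21 weeks.
Change in finish: 21 − 17 = +4 weeks.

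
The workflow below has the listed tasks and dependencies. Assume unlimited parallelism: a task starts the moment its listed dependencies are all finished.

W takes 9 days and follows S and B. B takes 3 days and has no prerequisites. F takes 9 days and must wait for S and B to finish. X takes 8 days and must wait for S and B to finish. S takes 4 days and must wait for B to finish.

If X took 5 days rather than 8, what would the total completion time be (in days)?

16

The binding path is B→S→F = 3+4+9 = 16; finish at 16 days.
X is off the critical path — its longest chain is 15 days, giving 1 of slack.
The critical path is still B→S→F; finish is now 16 days.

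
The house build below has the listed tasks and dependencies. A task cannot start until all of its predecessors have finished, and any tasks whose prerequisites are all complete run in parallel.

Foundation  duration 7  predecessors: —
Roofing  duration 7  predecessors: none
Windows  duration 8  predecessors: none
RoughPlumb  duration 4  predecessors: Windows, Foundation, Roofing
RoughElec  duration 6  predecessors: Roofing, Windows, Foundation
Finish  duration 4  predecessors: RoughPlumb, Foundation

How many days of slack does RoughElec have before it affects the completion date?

Windows→RoughPlumb→Finish = 8+4+4 = 16 sets the makespan at 16 days.
Longest path through RoughElec: 14 days (earliest finish 14, latest finish 16).
So RoughElec can slip 16 − 14 = 2 days.

2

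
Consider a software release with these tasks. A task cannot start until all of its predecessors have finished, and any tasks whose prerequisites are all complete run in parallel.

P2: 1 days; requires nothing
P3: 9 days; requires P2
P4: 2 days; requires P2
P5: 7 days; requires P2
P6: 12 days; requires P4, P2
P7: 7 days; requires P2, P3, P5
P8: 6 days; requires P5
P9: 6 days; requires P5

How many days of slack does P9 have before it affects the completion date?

The longest chain is P2→P3→P7 = 1+9+7 = 17; overall finish 17 days.
Longest path through P9: 14 days (earliest finish 14, latest finish 17).
So P9 can slip 17 − 14 = 3 days.

3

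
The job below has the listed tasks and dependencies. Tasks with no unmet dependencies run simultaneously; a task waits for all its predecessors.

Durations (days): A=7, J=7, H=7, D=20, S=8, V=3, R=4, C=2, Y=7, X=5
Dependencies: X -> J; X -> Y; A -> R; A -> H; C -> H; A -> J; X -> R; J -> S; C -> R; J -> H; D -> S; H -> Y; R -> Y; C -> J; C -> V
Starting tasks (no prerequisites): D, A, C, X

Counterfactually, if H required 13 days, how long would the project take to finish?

34

Actual critical path: A→J→H→Y = 7+7+7+7 = 28 ⇒ 28 days.
Since H is critical, the +6 change carries straight to that chain (now 34 days).
No other chain overtakes it, so the finish is 34 days.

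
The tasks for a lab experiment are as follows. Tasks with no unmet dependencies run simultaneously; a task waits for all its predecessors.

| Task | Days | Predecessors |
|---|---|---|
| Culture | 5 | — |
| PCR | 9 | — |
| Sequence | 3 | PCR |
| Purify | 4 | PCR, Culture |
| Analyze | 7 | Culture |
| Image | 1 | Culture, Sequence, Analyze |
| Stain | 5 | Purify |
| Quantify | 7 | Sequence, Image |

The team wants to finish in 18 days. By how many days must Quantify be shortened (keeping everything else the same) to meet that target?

2

Current finish: 20 days; target: 18.
Quantify is on every critical path, so each day cut from Quantify cuts the finish by one (this holds down to a finish of 18).
Need 20 − 18 = 2 days off Quantify → Quantify becomes 5 days, finish becomes 18.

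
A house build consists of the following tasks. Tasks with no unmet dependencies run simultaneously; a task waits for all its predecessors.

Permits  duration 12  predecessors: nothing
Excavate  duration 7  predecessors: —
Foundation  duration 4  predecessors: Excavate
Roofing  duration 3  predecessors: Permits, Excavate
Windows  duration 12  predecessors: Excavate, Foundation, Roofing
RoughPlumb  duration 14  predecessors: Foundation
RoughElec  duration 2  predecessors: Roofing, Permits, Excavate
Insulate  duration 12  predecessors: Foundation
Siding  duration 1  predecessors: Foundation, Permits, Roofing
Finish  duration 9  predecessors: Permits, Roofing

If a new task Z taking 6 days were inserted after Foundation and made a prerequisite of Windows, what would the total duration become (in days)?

Originally the project takes 27 days.
With Z inserted, Windows now waits for max(Excavate, Foundation, Roofing, Z).
New critical path: Excavate→Foundation→Z→Windows = 7+4+6+12 = 29 ⇒ 29 days.

29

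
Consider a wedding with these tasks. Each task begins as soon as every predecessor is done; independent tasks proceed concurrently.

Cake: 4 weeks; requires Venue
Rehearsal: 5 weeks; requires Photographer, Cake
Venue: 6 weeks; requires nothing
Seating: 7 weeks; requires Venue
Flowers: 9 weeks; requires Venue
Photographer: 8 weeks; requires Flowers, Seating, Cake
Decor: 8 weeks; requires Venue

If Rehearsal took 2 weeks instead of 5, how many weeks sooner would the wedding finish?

The binding path is Venue→Flowers→Photographer→Rehearsal = 6+9+8+5 = 28; finish at 28 weeks.
Since Rehearsal is critical, the -3 change carries straight to that chain (now 25 weeks).
That remains the longest chain; total 25 weeks.
Change in finish: 25 − 28 = -3 weeks.

3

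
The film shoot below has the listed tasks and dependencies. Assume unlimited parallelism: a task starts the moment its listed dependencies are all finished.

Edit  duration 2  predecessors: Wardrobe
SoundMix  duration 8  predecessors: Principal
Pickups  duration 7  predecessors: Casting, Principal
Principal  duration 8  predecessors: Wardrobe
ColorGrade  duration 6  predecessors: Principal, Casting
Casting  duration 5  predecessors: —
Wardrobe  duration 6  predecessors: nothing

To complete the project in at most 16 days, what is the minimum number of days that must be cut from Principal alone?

6

Current finish: 22 days; target: 16.
Principal is on every critical path, so each day cut from Principal cuts the finish by one (this holds down to a finish of 15).
Need 22 − 16 = 6 days off Principal → Principal becomes 2 days, finish becomes 16.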